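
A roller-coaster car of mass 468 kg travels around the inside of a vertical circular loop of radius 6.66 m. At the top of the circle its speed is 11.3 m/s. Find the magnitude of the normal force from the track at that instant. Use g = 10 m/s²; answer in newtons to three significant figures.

4290 N

At the top, both N and the weight mg point inward (toward the centre), so N + mg = mv²/r.
N = m(v²/r − g) = 468 × ((11.3)²/6.66 − 10.0) = 468 × (19.17 − 10.0) = 468 × 9.173 = 4293 N.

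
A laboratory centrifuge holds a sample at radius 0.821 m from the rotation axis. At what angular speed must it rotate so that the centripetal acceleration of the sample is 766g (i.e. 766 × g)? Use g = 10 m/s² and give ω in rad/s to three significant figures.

96.6 rad/s

Centripetal acceleration a_c = ω²r. Setting ω²r = 766g:
ω = √(766g / r) = √(766 × 10.0 / 0.821) = √9330 = 96.59 rad/s.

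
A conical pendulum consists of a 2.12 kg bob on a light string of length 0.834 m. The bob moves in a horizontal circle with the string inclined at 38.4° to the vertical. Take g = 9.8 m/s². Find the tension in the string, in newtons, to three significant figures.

Vertically the bob has no acceleration, so T cosθ = mg.
T = mg/cosθ = 2.12 × 9.8 / cos 38.4° = 20.78/0.7837 = 26.51 N.

26.5 N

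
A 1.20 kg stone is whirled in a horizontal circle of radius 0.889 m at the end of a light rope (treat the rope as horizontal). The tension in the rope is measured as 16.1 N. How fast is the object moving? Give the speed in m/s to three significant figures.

3.45 m/s

T = m v²/r ⇒ v = √(T r / m) = √(16.1 × 0.889 / 1.20) = √11.93 = 3.454 m/s.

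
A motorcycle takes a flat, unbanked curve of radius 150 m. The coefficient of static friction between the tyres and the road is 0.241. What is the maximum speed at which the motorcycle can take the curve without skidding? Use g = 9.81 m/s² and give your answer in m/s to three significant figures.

18.8 m/s

The only inward force on a level bend is static friction, so at the limit f_s = μ_s N = μ_s m g = m v²/r.
Mass cancels: v_max = √(μ_s g r) = √(0.241 × 9.81 × 150) = √354.6 = 18.83 m/s.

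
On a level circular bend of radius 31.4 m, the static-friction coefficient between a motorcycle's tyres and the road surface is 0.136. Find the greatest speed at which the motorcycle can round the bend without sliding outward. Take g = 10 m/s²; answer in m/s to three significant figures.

6.53 m/s

The only inward force on a level bend is static friction, so at the limit f_s = μ_s N = μ_s m g = m v²/r.
Mass cancels: v_max = √(μ_s g r) = √(0.136 × 10.0 × 31.4) = √42.70 = 6.535 m/s.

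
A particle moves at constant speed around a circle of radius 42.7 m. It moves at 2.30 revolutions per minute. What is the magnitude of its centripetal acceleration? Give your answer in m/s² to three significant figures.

ω = 2.30 rev/min × 2π/60 = 0.2409 rad/s, so v = ωr = 0.2409 × 42.7 = 10.28 m/s.
a_c = v²/r = (10.28)²/42.7 = 105.8/42.7 = 2.477 m/s².

2.48 m/s²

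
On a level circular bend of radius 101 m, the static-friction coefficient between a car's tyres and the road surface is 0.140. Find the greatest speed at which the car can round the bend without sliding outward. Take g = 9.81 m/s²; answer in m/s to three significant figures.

11.8 m/s

The only inward force on a level bend is static friction, so at the limit f_s = μ_s N = μ_s m g = m v²/r.
Mass cancels: v_max = √(μ_s g r) = √(0.140 × 9.81 × 101) = √138.7 = 11.78 m/s.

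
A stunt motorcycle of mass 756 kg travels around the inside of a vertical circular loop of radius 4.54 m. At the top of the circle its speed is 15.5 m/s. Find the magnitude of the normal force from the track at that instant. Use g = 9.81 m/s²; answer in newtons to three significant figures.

32600 N

At the top, both N and the weight mg point inward (toward the centre), so N + mg = mv²/r.
N = m(v²/r − g) = 756 × ((15.5)²/4.54 − 9.81) = 756 × (52.92 − 9.81) = 756 × 43.11 = 32590 N.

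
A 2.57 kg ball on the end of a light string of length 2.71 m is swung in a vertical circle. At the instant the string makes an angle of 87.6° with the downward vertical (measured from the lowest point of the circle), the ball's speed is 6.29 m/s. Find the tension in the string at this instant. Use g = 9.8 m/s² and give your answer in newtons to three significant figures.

38.6 N

Take the radial direction toward the centre of the circle as positive. The component of the weight along the string toward the centre is −mg cos φ (φ measured from the bottom), so Newton's second law along the string gives T − mg cos φ = m v²/r.
cos 87.6° = 0.04188, so T = m(v²/r + g cos φ) = 2.57 × ((6.29)²/2.71 + 9.8 × 0.04188) = 2.57 × (14.60 + (0.4104)) = 2.57 × 15.01 = 38.57 N.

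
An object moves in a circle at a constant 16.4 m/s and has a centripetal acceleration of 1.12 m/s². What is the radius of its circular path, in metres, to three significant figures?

240 m

a_c = v²/r ⇒ r = v²/a_c = (16.4)²/1.12 = 269.0/1.12 = 240.1 m.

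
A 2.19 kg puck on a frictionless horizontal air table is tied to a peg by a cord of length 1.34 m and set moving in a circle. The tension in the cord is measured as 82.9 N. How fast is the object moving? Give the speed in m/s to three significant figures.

7.12 m/s

T = m v²/r ⇒ v = √(T r / m) = √(82.9 × 1.34 / 2.19) = √50.72 = 7.122 m/s.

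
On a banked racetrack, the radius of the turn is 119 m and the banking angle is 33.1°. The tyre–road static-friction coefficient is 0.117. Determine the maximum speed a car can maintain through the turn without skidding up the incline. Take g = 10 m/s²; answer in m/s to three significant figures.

31.5 m/s

At the maximum speed, friction acts down the slope at its limiting value f = μN. Radially (horizontal, toward centre): N sinθ + μN cosθ = mv²/r. Vertically: N cosθ − μN sinθ = mg.
Dividing: v² = r g (sinθ + μcosθ)/(cosθ − μsinθ).
sinθ + μcosθ = 0.5461 + 0.117×0.8377 = 0.6441; cosθ − μsinθ = 0.8377 − 0.117×0.5461 = 0.7738.
v² = 119 × 10.0 × 0.6441/0.7738 = 990.5 m²/s², so v = 31.47 m/s.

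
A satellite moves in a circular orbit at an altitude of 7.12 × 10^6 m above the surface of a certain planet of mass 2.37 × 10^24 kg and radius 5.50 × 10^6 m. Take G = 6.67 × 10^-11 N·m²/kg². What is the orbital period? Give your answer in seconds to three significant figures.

r = R + h = 5.50 × 10^6 + 7.12 × 10^6 = 1.262 × 10^7 m. Gravity provides the centripetal force: G M m / r² = m v² / r ⇒ v = √(GM/r) = 3539 m/s.
T = 2πr/v = 2π × 1.262 × 10^7 / 3539 = 22400 s.

22400 s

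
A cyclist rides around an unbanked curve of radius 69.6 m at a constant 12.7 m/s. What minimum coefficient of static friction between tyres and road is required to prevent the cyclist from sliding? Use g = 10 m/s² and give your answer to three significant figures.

0.232

Friction provides the centripetal force: μ_s m g = m v²/r, so μ_s = v²/(g r) = (12.70)²/(10.0 × 69.6) = 161.3/696.0 = 0.2317.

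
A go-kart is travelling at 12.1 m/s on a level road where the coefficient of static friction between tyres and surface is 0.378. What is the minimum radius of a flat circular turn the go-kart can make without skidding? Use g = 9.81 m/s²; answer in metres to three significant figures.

39.5 m

At the limit, μ_s m g = m v²/r, so r_min = v²/(μ_s g) = (12.1)²/(0.378 × 9.81) = 146.4/3.708 = 39.48 m.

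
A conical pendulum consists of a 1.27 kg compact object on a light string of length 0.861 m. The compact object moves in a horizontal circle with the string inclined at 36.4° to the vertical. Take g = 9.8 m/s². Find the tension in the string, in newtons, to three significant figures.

Vertically the bob has no acceleration, so T cosθ = mg.
T = mg/cosθ = 1.27 × 9.8 / cos 36.4° = 12.45/0.8049 = 15.46 N.

15.5 N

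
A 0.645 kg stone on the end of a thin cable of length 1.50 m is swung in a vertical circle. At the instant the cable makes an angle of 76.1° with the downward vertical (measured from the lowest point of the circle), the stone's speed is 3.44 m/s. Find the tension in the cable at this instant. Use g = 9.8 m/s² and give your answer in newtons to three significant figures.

Take the radial direction toward the centre of the circle as positive. The component of the weight along the string toward the centre is −mg cos φ (φ measured from the bottom), so Newton's second law along the string gives T − mg cos φ = m v²/r.
cos 76.1° = 0.2402, so T = m(v²/r + g cos φ) = 0.645 × ((3.44)²/1.50 + 9.8 × 0.2402) = 0.645 × (7.889 + (2.354)) = 0.645 × 10.24 = 6.607 N.

6.61 N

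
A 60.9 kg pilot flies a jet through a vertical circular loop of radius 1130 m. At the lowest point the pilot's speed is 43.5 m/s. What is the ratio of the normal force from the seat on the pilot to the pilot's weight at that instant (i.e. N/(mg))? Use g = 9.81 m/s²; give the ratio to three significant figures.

At the bottom, N − mg = mv²/r, so N = m(v²/r + g) and N/(mg) = v²/(rg) + 1 = (43.5)²/(1130 × 9.81) + 1 = 0.1707 + 1 = 1.171.

1.17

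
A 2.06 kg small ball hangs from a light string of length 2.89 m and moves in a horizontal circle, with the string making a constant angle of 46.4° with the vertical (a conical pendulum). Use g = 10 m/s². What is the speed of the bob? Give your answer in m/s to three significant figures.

4.69 m/s

The radius of the circle is r = L sinθ = 2.89 × sin 46.4° = 2.093 m.
Horizontally T sinθ = mv²/r and vertically T cosθ = mg, so tanθ = v²/(rg).
v = √(r g tanθ) = √(2.093 × 10.0 × 1.050) = √21.98 = 4.688 m/s.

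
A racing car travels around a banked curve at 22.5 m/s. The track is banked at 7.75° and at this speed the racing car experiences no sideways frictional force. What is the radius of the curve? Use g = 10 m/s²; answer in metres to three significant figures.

372 m

Frictionless banking: tanθ = v²/(rg), so r = v²/(g tanθ).
r = (22.5)²/(10.0 × tan 7.75°) = 506.2/(10.0 × 0.1361) = 506.2/1.361 = 372.0 m.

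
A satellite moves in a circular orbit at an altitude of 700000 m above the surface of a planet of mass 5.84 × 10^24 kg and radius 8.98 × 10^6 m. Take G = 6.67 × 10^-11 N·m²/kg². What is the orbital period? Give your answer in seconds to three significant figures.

9590 s

r = R + h = 8.98 × 10^6 + 700000 = 9.680 × 10^6 m. Gravity provides the centripetal force: G M m / r² = m v² / r ⇒ v = √(GM/r) = 6344 m/s.
T = 2πr/v = 2π × 9.680 × 10^6 / 6344 = 9588 s.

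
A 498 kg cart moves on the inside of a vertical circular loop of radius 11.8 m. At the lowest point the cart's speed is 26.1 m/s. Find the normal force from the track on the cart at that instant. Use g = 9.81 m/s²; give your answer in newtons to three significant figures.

At the lowest point, N points up (toward the centre) and the weight mg points down (away from the centre), so the net inward force is N − mg = mv²/r.
N = m(v²/r + g) = 498 × ((26.1)²/11.8 + 9.81) = 498 × (57.73 + 9.81) = 498 × 67.54 = 33630 N.

33600 N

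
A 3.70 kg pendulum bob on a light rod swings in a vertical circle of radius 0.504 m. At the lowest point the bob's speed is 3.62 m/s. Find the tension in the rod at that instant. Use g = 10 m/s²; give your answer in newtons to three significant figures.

133 N

At the lowest point, T points up (toward the centre) and the weight mg points down (away from the centre), so the net inward force is T − mg = mv²/r.
T = m(v²/r + g) = 3.70 × ((3.62)²/0.504 + 10.0) = 3.70 × (26.00 + 10.0) = 3.70 × 36.00 = 133.2 N.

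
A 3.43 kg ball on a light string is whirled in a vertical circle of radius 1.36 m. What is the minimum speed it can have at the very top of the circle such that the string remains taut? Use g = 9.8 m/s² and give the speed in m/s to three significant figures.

3.65 m/s

At the highest point the centre is directly below, so both the weight and T act inward: T + mg = mv²/r.
At minimum speed T → 0, so mg = mv_min²/r ⇒ v_min = √(g r) = √(9.8 × 1.36) = 3.651 m/s.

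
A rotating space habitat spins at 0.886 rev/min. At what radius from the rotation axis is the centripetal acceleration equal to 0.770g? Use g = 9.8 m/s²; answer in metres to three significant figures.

ω = 0.886 rev/min × 2π/60 = 0.09278 rad/s.
a_c = ω²r = 0.770g ⇒ r = 0.770 × 9.8 / (0.09278)² = 7.546/0.008608 = 876.6 m.

877 m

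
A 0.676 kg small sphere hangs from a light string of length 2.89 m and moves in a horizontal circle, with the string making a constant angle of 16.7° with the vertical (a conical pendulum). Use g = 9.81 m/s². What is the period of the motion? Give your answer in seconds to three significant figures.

3.34 s

r = L sinθ = 0.8305 m. From T sinθ = mω²r and T cosθ = mg: tanθ = ω²r/g, so ω² = g tanθ / r = g/(L cosθ).
ω = √(g/(L cosθ)) = √(9.81/(2.89 × 0.9578)) = √3.544 = 1.883 rad/s.
Period = 2π/ω = 3.338 s.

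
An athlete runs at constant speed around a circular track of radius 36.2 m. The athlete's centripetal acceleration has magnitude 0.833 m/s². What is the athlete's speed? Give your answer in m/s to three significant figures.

a_c = v²/r ⇒ v = √(a_c · r) = √(0.833 × 36.2) = √30.15 = 5.491 m/s.

5.49 m/s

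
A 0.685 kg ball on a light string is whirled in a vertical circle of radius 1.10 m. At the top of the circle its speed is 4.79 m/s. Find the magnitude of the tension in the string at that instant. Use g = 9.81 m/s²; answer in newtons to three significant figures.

At the top, both T and the weight mg point inward (toward the centre), so T + mg = mv²/r.
T = m(v²/r − g) = 0.685 × ((4.79)²/1.10 − 9.81) = 0.685 × (20.86 − 9.81) = 0.685 × 11.05 = 7.568 N.

7.57 N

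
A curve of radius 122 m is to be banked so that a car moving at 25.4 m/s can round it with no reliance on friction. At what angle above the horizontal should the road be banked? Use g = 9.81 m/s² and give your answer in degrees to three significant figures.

For a frictionless banked turn: horizontally N sinθ = mv²/r and vertically N cosθ = mg.
Dividing: tanθ = v²/(r g) = (25.4)²/(122 × 9.81) = 645.2/1197 = 0.5391.
θ = arctan(0.5391) = 28.33°.

28.3°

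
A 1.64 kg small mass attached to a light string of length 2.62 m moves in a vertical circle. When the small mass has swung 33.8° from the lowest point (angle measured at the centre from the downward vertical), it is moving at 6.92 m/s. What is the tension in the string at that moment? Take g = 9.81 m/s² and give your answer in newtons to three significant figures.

Take the radial direction toward the centre of the circle as positive. The component of the weight along the string toward the centre is −mg cos φ (φ measured from the bottom), so Newton's second law along the string gives T − mg cos φ = m v²/r.
cos 33.8° = 0.8310, so T = m(v²/r + g cos φ) = 1.64 × ((6.92)²/2.62 + 9.81 × 0.8310) = 1.64 × (18.28 + (8.152)) = 1.64 × 26.43 = 43.34 N.

43.3 N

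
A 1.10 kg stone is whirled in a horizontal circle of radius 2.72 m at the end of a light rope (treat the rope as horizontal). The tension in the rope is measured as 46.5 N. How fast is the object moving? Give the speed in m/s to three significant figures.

10.7 m/s

T = m v²/r ⇒ v = √(T r / m) = √(46.5 × 2.72 / 1.10) = √115.0 = 10.72 m/s.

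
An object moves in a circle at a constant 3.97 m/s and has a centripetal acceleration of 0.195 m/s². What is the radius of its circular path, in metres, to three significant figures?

80.8 m

a_c = v²/r ⇒ r = v²/a_c = (3.97)²/0.195 = 15.76/0.195 = 80.83 m.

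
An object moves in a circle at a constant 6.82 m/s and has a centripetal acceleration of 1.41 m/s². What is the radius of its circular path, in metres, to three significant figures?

a_c = v²/r ⇒ r = v²/a_c = (6.82)²/1.41 = 46.51/1.41 = 32.99 m.

33.0 m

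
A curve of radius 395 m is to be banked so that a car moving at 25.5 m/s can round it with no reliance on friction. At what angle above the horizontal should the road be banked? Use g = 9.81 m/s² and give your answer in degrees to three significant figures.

9.53°

With no friction, the horizontal component of the normal force provides the centripetal force: N sinθ = mv²/r, while N cosθ = mg vertically.
Dividing: tanθ = v²/(r g) = (25.5)²/(395 × 9.81) = 650.2/3875 = 0.1678.
θ = arctan(0.1678) = 9.526°.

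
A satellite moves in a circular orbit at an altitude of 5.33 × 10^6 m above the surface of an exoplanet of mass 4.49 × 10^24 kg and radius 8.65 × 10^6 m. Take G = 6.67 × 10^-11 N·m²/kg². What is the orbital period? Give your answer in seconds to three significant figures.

19000 s

r = R + h = 8.65 × 10^6 + 5.33 × 10^6 = 1.398 × 10^7 m. Gravity provides the centripetal force: G M m / r² = m v² / r ⇒ v = √(GM/r) = 4628 m/s.
T = 2πr/v = 2π × 1.398 × 10^7 / 4628 = 18980 s.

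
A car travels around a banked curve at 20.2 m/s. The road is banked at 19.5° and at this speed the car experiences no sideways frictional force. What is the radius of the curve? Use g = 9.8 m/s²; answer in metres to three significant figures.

Frictionless banking: tanθ = v²/(rg), so r = v²/(g tanθ).
r = (20.2)²/(9.8 × tan 19.5°) = 408.0/(9.8 × 0.3541) = 408.0/3.470 = 117.6 m.

118 m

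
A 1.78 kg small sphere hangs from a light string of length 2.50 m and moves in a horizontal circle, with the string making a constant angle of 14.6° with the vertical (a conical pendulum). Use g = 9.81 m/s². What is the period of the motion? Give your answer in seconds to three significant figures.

r = L sinθ = 0.6302 m. From T sinθ = mω²r and T cosθ = mg: tanθ = ω²r/g, so ω² = g tanθ / r = g/(L cosθ).
ω = √(g/(L cosθ)) = √(9.81/(2.50 × 0.9677)) = √4.055 = 2.014 rad/s.
Period = 2π/ω = 3.120 s.

3.12 s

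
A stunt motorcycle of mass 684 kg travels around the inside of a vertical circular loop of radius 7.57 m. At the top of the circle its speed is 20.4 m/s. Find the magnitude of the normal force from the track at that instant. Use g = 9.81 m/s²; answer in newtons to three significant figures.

At the top, both N and the weight mg point inward (toward the centre), so N + mg = mv²/r.
N = m(v²/r − g) = 684 × ((20.4)²/7.57 − 9.81) = 684 × (54.97 − 9.81) = 684 × 45.16 = 30890 N.

30900 N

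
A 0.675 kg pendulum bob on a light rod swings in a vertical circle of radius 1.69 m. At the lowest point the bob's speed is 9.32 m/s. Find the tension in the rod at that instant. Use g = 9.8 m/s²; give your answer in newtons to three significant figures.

41.3 N

At the lowest point, T points up (toward the centre) and the weight mg points down (away from the centre), so the net inward force is T − mg = mv²/r.
T = m(v²/r + g) = 0.675 × ((9.32)²/1.69 + 9.8) = 0.675 × (51.40 + 9.8) = 0.675 × 61.20 = 41.31 N.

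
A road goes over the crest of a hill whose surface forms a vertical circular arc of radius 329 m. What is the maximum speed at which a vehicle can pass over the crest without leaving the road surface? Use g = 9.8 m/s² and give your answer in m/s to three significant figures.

56.8 m/s

At the crest the centre of the circle is below the vehicle, so the net downward (centripetal) force is mg − N = mv²/r.
The vehicle leaves the road when N → 0, giving v_max = √(g r) = √(9.8 × 329) = 56.78 m/s.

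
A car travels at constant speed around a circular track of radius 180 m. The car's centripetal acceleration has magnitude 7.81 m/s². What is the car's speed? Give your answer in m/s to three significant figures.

a_c = v²/r ⇒ v = √(a_c · r) = √(7.81 × 180) = √1406 = 37.49 m/s.

37.5 m/s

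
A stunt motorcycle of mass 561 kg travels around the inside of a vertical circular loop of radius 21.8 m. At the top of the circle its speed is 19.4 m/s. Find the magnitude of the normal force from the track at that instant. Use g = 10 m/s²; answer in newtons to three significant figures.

At the top, both N and the weight mg point inward (toward the centre), so N + mg = mv²/r.
N = m(v²/r − g) = 561 × ((19.4)²/21.8 − 10.0) = 561 × (17.26 − 10.0) = 561 × 7.264 = 4075 N.

4080 N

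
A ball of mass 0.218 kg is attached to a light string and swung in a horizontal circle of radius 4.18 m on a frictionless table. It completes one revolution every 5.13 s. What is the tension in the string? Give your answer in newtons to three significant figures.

v = 2πr/T = 2π × 4.18/5.13 = 5.120 m/s.
The tension is the only horizontal force, so it supplies the full centripetal force: T = m v²/r = 0.218 × (5.120)²/4.18 = 0.218 × 26.21/4.18 = 1.367 N.

1.37 N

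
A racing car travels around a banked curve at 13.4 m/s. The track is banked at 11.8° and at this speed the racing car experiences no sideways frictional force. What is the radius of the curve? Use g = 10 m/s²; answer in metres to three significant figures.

86.0 m

Frictionless banking: tanθ = v²/(rg), so r = v²/(g tanθ).
r = (13.4)²/(10.0 × tan 11.8°) = 179.6/(10.0 × 0.2089) = 179.6/2.089 = 85.95 m.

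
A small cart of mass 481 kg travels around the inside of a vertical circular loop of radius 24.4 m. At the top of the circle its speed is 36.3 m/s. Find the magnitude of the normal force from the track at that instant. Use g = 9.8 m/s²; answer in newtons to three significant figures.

At the top, both N and the weight mg point inward (toward the centre), so N + mg = mv²/r.
N = m(v²/r − g) = 481 × ((36.3)²/24.4 − 9.8) = 481 × (54.00 − 9.8) = 481 × 44.20 = 21260 N.

21300 N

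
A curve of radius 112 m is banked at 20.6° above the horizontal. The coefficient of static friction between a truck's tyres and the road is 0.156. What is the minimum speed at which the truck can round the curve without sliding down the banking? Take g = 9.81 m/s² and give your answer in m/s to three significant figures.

15.1 m/s

At the minimum speed, friction acts up the slope at its limiting value f = μN. Radially (horizontal, toward centre): N sinθ − μN cosθ = mv²/r. Vertically: N cosθ + μN sinθ = mg.
Dividing: v² = r g (sinθ − μcosθ)/(cosθ + μsinθ).
sinθ − μcosθ = 0.3518 − 0.156×0.9361 = 0.2058; cosθ + μsinθ = 0.9361 + 0.156×0.3518 = 0.9909.
v² = 112 × 9.81 × 0.2058/0.9909 = 228.2 m²/s², so v = 15.11 m/s.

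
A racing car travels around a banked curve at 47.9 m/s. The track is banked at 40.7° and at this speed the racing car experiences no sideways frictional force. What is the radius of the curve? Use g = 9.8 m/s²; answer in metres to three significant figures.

272 m

Frictionless banking: tanθ = v²/(rg), so r = v²/(g tanθ).
r = (47.9)²/(9.8 × tan 40.7°) = 2294/(9.8 × 0.8601) = 2294/8.429 = 272.2 m.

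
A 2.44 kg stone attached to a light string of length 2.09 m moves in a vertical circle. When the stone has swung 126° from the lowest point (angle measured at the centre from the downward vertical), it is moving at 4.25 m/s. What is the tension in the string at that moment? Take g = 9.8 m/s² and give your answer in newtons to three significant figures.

7.03 N

Take the radial direction toward the centre of the circle as positive. The component of the weight along the string toward the centre is −mg cos φ (φ measured from the bottom), so Newton's second law along the string gives T − mg cos φ = m v²/r.
cos 126° = -0.5878, so T = m(v²/r + g cos φ) = 2.44 × ((4.25)²/2.09 + 9.8 × -0.5878) = 2.44 × (8.642 + (-5.760)) = 2.44 × 2.882 = 7.032 N.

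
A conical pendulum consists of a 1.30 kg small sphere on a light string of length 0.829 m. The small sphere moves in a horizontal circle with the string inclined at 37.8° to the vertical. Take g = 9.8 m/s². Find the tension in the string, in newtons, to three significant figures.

16.1 N

Vertically the bob has no acceleration, so T cosθ = mg.
T = mg/cosθ = 1.30 × 9.8 / cos 37.8° = 12.74/0.7902 = 16.12 N.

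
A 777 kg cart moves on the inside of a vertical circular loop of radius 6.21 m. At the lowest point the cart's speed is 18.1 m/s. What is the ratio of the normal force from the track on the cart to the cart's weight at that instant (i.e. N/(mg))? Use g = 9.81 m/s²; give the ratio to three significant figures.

6.38

At the bottom, N − mg = mv²/r, so N = m(v²/r + g) and N/(mg) = v²/(rg) + 1 = (18.1)²/(6.21 × 9.81) + 1 = 5.378 + 1 = 6.378.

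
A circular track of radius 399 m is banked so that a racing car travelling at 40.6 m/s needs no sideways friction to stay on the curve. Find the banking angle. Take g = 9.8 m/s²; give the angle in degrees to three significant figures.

With no friction, the horizontal component of the normal force provides the centripetal force: N sinθ = mv²/r, while N cosθ = mg vertically.
Dividing: tanθ = v²/(r g) = (40.6)²/(399 × 9.8) = 1648/3910 = 0.4216.
θ = arctan(0.4216) = 22.86°.

22.9°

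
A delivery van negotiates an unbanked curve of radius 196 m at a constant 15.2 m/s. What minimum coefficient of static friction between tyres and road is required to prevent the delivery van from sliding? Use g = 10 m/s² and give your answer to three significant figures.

0.118

Friction provides the centripetal force: μ_s m g = m v²/r, so μ_s = v²/(g r) = (15.20)²/(10.0 × 196) = 231.0/1960 = 0.1179.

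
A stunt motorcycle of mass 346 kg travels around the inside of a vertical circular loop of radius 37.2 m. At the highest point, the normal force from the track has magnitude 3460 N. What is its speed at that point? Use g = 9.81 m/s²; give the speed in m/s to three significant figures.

27.1 m/s

At the top, N + mg = mv²/r, so v = √(r(N/m + g)) = √(37.2 × (3460/346 + 9.81)) = √(37.2 × 19.81) = √736.9 = 27.15 m/s.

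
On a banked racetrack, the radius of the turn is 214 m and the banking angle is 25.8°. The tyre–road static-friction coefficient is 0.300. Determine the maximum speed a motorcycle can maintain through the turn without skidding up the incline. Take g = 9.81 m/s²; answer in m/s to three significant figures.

At the maximum speed, friction acts down the slope at its limiting value f = μN. Radially (horizontal, toward centre): N sinθ + μN cosθ = mv²/r. Vertically: N cosθ − μN sinθ = mg.
Dividing: v² = r g (sinθ + μcosθ)/(cosθ − μsinθ).
sinθ + μcosθ = 0.4352 + 0.300×0.9003 = 0.7053; cosθ − μsinθ = 0.9003 − 0.300×0.4352 = 0.7697.
v² = 214 × 9.81 × 0.7053/0.7697 = 1924 m²/s², so v = 43.86 m/s.

43.9 m/s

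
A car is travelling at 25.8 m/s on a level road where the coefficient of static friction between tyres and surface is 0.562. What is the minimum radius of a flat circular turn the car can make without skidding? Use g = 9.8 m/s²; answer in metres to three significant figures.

At the limit, μ_s m g = m v²/r, so r_min = v²/(μ_s g) = (25.8)²/(0.562 × 9.8) = 665.6/5.508 = 120.9 m.

121 m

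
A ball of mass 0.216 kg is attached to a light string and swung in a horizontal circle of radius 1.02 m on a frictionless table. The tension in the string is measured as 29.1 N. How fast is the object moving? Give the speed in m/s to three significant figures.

T = m v²/r ⇒ v = √(T r / m) = √(29.1 × 1.02 / 0.216) = √137.4 = 11.72 m/s.

11.7 m/s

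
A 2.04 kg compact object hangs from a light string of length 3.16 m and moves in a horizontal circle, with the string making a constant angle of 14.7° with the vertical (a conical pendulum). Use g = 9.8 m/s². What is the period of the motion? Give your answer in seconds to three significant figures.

3.51 s

r = L sinθ = 0.8019 m. From T sinθ = mω²r and T cosθ = mg: tanθ = ω²r/g, so ω² = g tanθ / r = g/(L cosθ).
ω = √(g/(L cosθ)) = √(9.8/(3.16 × 0.9673)) = √3.206 = 1.791 rad/s.
Period = 2π/ω = 3.509 s.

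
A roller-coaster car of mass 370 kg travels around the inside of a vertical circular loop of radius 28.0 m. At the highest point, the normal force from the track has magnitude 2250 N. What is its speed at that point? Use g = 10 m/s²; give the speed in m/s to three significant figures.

21.2 m/s

At the top, N + mg = mv²/r, so v = √(r(N/m + g)) = √(28.0 × (2250/370 + 10.0)) = √(28.0 × 16.08) = √450.3 = 21.22 m/s.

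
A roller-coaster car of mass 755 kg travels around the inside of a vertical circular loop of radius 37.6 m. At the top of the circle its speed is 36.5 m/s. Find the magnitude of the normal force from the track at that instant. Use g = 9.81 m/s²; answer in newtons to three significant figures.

At the top, both N and the weight mg point inward (toward the centre), so N + mg = mv²/r.
N = m(v²/r − g) = 755 × ((36.5)²/37.6 − 9.81) = 755 × (35.43 − 9.81) = 755 × 25.62 = 19340 N.

19300 N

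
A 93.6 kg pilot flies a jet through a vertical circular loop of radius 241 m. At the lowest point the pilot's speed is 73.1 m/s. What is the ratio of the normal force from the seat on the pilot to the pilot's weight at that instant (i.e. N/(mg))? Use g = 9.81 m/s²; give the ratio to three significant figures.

At the bottom, N − mg = mv²/r, so N = m(v²/r + g) and N/(mg) = v²/(rg) + 1 = (73.1)²/(241 × 9.81) + 1 = 2.260 + 1 = 3.260.

3.26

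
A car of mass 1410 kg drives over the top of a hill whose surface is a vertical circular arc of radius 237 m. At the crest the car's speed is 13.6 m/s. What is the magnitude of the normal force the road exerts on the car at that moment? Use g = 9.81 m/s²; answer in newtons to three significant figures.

12700 N

At the crest the centripetal acceleration points downward (toward the centre of the arc), so mg − N = mv²/r.
N = m(g − v²/r) = 1410 × (9.81 − (13.6)²/237) = 1410 × (9.81 − 0.7804) = 1410 × 9.030 = 12730 N.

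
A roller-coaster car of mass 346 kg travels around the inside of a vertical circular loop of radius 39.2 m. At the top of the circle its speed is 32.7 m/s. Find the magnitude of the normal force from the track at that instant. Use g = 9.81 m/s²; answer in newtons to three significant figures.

At the top, both N and the weight mg point inward (toward the centre), so N + mg = mv²/r.
N = m(v²/r − g) = 346 × ((32.7)²/39.2 − 9.81) = 346 × (27.28 − 9.81) = 346 × 17.47 = 6044 N.

6040 N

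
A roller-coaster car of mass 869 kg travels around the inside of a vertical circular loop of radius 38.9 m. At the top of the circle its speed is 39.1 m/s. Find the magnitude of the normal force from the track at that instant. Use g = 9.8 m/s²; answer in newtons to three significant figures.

25600 N

At the top, both N and the weight mg point inward (toward the centre), so N + mg = mv²/r.
N = m(v²/r − g) = 869 × ((39.1)²/38.9 − 9.8) = 869 × (39.30 − 9.8) = 869 × 29.50 = 25640 N.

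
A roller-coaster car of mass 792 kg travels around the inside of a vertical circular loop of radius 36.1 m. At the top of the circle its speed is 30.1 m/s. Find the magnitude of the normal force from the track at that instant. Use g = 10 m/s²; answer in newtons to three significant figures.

12000 N

At the top, both N and the weight mg point inward (toward the centre), so N + mg = mv²/r.
N = m(v²/r − g) = 792 × ((30.1)²/36.1 − 10.0) = 792 × (25.10 − 10.0) = 792 × 15.10 = 11960 N.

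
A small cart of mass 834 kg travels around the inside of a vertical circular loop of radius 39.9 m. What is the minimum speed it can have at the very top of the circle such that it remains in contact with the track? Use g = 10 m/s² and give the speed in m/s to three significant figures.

20.0 m/s

At the top, both weight mg and N point toward the centre: N + mg = mv²/r.
At minimum speed N → 0, so mg = mv_min²/r ⇒ v_min = √(g r) = √(10.0 × 39.9) = 19.97 m/s.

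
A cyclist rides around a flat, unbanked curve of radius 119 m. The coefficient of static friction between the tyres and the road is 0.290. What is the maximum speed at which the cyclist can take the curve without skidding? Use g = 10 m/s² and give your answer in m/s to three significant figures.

The only inward force on a level bend is static friction, so at the limit f_s = μ_s N = μ_s m g = m v²/r.
Mass cancels: v_max = √(μ_s g r) = √(0.290 × 10.0 × 119) = √345.1 = 18.58 m/s.

18.6 m/s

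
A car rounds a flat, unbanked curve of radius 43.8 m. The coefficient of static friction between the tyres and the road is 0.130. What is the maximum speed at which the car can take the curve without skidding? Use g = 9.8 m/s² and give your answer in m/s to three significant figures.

The only inward force on a level bend is static friction, so at the limit f_s = μ_s N = μ_s m g = m v²/r.
Mass cancels: v_max = √(μ_s g r) = √(0.130 × 9.8 × 43.8) = √55.80 = 7.470 m/s.

7.47 m/s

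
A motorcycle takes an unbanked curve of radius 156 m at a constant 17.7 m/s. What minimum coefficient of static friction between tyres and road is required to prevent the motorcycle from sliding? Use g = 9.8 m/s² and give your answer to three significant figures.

Friction provides the centripetal force: μ_s m g = m v²/r, so μ_s = v²/(g r) = (17.70)²/(9.8 × 156) = 313.3/1529 = 0.2049.

0.205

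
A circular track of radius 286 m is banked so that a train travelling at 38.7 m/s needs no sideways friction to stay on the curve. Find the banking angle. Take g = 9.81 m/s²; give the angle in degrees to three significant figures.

With no friction, the horizontal component of the normal force provides the centripetal force: N sinθ = mv²/r, while N cosθ = mg vertically.
Dividing: tanθ = v²/(r g) = (38.7)²/(286 × 9.81) = 1498/2806 = 0.5338.
θ = arctan(0.5338) = 28.09°.

28.1°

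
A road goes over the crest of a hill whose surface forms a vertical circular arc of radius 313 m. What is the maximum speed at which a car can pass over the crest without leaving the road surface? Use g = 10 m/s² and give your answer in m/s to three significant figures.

55.9 m/s

At the crest the centre of the circle is below the car, so the net downward (centripetal) force is mg − N = mv²/r.
The car leaves the road when N → 0, giving v_max = √(g r) = √(10.0 × 313) = 55.95 m/s.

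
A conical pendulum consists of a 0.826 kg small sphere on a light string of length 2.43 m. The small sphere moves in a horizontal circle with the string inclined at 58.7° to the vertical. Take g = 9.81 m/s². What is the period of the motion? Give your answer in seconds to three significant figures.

r = L sinθ = 2.076 m. From T sinθ = mω²r and T cosθ = mg: tanθ = ω²r/g, so ω² = g tanθ / r = g/(L cosθ).
ω = √(g/(L cosθ)) = √(9.81/(2.43 × 0.5195)) = √7.771 = 2.788 rad/s.
Period = 2π/ω = 2.254 s.

2.25 s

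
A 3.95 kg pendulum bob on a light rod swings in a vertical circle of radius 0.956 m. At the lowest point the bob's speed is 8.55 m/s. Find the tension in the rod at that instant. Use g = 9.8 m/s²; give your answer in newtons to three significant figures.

At the lowest point, T points up (toward the centre) and the weight mg points down (away from the centre), so the net inward force is T − mg = mv²/r.
T = m(v²/r + g) = 3.95 × ((8.55)²/0.956 + 9.8) = 3.95 × (76.47 + 9.8) = 3.95 × 86.27 = 340.8 N.

341 N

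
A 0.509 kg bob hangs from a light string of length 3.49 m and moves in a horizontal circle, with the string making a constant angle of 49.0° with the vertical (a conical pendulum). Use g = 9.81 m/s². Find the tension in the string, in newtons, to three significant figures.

7.61 N

Vertically the bob has no acceleration, so T cosθ = mg.
T = mg/cosθ = 0.509 × 9.81 / cos 49.0° = 4.993/0.6561 = 7.611 N.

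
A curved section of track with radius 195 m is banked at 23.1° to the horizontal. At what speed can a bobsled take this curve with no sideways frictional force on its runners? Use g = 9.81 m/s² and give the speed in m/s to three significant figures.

28.6 m/s

On a frictionless banked curve, N sinθ = mv²/r and N cosθ = mg, so tanθ = v²/(rg).
v = √(r g tanθ) = √(195 × 9.81 × tan 23.1°) = √(195 × 9.81 × 0.4265) = √815.9 = 28.56 m/s.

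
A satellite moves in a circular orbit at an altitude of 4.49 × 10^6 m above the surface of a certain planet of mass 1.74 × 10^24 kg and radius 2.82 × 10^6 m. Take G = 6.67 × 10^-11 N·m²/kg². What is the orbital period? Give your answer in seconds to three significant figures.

r = R + h = 2.82 × 10^6 + 4.49 × 10^6 = 7.310 × 10^6 m. Gravity provides the centripetal force: G M m / r² = m v² / r ⇒ v = √(GM/r) = 3985 m/s.
T = 2πr/v = 2π × 7.310 × 10^6 / 3985 = 11530 s.

11500 s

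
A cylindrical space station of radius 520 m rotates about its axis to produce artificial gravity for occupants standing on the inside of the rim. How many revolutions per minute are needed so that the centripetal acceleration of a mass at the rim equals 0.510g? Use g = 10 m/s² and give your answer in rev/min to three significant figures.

0.946 rev/min

Require ω²r = 0.510g, so ω = √(0.510 × 10.0/520) = 0.09903 rad/s.
In rev/min: ω × 60/(2π) = 0.09903 × 60/(2π) = 0.9457 rev/min.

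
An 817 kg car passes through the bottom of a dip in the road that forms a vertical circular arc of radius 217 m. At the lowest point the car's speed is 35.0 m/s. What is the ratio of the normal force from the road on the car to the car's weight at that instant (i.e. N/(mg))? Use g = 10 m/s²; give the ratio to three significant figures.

At the bottom, N − mg = mv²/r, so N = m(v²/r + g) and N/(mg) = v²/(rg) + 1 = (35.0)²/(217 × 10.0) + 1 = 0.5645 + 1 = 1.565.

1.56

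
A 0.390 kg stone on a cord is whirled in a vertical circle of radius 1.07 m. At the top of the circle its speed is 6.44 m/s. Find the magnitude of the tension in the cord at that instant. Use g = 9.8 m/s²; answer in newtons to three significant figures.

At the top, both T and the weight mg point inward (toward the centre), so T + mg = mv²/r.
T = m(v²/r − g) = 0.390 × ((6.44)²/1.07 − 9.8) = 0.390 × (38.76 − 9.8) = 0.390 × 28.96 = 11.29 N.

11.3 N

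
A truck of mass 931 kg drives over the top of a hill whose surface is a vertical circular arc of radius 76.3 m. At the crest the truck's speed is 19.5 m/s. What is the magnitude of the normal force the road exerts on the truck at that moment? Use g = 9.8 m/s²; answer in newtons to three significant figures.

4480 N

At the crest the centripetal acceleration points downward (toward the centre of the arc), so mg − N = mv²/r.
N = m(g − v²/r) = 931 × (9.8 − (19.5)²/76.3) = 931 × (9.8 − 4.984) = 931 × 4.816 = 4484 N.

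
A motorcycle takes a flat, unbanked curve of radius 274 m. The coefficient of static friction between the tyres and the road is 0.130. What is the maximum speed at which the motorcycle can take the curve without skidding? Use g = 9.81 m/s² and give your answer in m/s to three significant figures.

The only inward force on a level bend is static friction, so at the limit f_s = μ_s N = μ_s m g = m v²/r.
Mass cancels: v_max = √(μ_s g r) = √(0.130 × 9.81 × 274) = √349.4 = 18.69 m/s.

18.7 m/s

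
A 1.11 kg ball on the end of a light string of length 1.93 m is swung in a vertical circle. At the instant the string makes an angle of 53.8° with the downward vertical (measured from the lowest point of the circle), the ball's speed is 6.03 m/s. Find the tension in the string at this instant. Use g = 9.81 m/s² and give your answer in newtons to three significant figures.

Take the radial direction toward the centre of the circle as positive. The component of the weight along the string toward the centre is −mg cos φ (φ measured from the bottom), so Newton's second law along the string gives T − mg cos φ = m v²/r.
cos 53.8° = 0.5906, so T = m(v²/r + g cos φ) = 1.11 × ((6.03)²/1.93 + 9.81 × 0.5906) = 1.11 × (18.84 + (5.794)) = 1.11 × 24.63 = 27.34 N.

27.3 N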